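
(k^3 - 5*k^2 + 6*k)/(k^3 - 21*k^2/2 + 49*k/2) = 2*(k^2 - 5*k + 6)/(2*k^2 - 21*k + 49)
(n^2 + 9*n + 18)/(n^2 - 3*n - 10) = (n^2 + 9*n + 18)/(n^2 - 3*n - 10)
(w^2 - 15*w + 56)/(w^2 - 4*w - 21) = (w - 8)/(w + 3)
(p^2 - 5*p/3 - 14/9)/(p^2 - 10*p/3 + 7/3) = (p + 2/3)/(p - 1)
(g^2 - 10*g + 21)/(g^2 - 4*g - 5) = (-g^2 + 10*g - 21)/(-g^2 + 4*g + 5)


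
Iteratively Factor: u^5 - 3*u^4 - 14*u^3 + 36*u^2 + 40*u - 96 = (u - 2)*(u^4 - u^3 - 16*u^2 + 4*u + 48) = (u - 4)*(u - 2)*(u^3 + 3*u^2 - 4*u - 12) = (u - 4)*(u - 2)*(u + 2)*(u^2 + u - 6) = (u - 4)*(u - 2)^2*(u + 2)*(u + 3)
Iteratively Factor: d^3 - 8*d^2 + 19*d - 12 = (d - 3)*(d^2 - 5*d + 4) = (d - 3)*(d - 1)*(d - 4)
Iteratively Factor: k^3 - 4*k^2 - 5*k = (k)*(k^2 - 4*k - 5) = k*(k - 5)*(k + 1)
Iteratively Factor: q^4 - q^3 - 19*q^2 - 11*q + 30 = (q + 3)*(q^3 - 4*q^2 - 7*q + 10) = (q - 1)*(q + 3)*(q^2 - 3*q - 10) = (q - 1)*(q + 2)*(q + 3)*(q - 5)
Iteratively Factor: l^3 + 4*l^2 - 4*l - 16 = (l - 2)*(l^2 + 6*l + 8) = (l - 2)*(l + 2)*(l + 4)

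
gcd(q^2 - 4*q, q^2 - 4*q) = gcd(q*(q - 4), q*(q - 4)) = q^2 - 4*q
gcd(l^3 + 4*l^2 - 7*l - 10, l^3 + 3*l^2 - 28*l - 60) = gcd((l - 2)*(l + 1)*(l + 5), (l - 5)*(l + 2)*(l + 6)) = 1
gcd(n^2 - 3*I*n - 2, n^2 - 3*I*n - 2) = n^2 - 3*I*n - 2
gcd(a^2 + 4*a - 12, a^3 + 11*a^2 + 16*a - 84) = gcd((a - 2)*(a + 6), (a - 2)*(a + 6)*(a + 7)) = a^2 + 4*a - 12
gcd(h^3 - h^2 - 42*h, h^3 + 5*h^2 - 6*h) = h^2 + 6*h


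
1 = 1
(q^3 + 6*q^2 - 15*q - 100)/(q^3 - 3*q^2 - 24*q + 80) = (q + 5)/(q - 4)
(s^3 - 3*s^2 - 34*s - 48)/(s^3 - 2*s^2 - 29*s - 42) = (s - 8)/(s - 7)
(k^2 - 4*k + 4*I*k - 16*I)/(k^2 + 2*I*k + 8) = (k - 4)/(k - 2*I)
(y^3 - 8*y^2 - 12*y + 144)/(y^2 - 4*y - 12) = (y^2 - 2*y - 24)/(y + 2)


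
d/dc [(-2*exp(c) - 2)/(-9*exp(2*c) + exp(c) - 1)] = 2*(-(exp(c) + 1)*(18*exp(c) - 1) + 9*exp(2*c) - exp(c) + 1)*exp(c)/(9*exp(2*c) - exp(c) + 1)^2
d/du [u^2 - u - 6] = 2*u - 1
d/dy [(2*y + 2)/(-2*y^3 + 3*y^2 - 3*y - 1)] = 2*(4*y^3 + 3*y^2 - 6*y + 2)/(4*y^6 - 12*y^5 + 21*y^4 - 14*y^3 + 3*y^2 + 6*y + 1)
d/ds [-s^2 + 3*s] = 3 - 2*s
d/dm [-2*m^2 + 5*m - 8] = 5 - 4*m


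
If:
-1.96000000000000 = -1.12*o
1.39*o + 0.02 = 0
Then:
No Solution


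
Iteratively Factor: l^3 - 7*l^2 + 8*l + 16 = (l - 4)*(l^2 - 3*l - 4) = (l - 4)*(l + 1)*(l - 4)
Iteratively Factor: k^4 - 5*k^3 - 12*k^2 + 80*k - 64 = (k - 4)*(k^3 - k^2 - 16*k + 16) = (k - 4)*(k + 4)*(k^2 - 5*k + 4) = (k - 4)*(k - 1)*(k + 4)*(k - 4)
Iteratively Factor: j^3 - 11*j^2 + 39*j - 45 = (j - 5)*(j^2 - 6*j + 9) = (j - 5)*(j - 3)*(j - 3)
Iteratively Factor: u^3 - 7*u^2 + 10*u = (u - 2)*(u^2 - 5*u) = (u - 5)*(u - 2)*(u)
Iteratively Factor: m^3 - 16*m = (m)*(m^2 - 16) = m*(m + 4)*(m - 4)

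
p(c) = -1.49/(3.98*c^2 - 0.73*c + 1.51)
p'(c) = -1.49*(0.73 - 7.96*c)/(3.98*c^2 - 0.73*c + 1.51)^2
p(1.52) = -0.16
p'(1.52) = 0.18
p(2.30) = -0.07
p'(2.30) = 0.06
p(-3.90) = -0.02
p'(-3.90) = -0.01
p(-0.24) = -0.78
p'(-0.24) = -1.07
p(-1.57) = -0.12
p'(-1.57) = -0.13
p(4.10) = -0.02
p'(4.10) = 0.01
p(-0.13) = -0.89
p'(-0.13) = -0.94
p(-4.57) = -0.02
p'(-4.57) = -0.01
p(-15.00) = -0.00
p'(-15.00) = -0.00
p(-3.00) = -0.04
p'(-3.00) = -0.02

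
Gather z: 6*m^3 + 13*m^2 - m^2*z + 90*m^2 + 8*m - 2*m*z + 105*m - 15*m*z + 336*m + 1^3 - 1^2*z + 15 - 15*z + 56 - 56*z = 6*m^3 + 103*m^2 + 449*m + z*(-m^2 - 17*m - 72) + 72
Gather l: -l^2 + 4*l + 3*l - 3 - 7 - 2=-l^2 + 7*l - 12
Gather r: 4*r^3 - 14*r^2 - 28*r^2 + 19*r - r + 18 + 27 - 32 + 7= 4*r^3 - 42*r^2 + 18*r + 20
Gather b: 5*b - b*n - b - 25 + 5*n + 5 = b*(4 - n) + 5*n - 20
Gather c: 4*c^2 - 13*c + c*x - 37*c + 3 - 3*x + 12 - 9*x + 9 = 4*c^2 + c*(x - 50) - 12*x + 24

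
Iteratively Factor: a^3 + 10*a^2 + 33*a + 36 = (a + 4)*(a^2 + 6*a + 9) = (a + 3)*(a + 4)*(a + 3)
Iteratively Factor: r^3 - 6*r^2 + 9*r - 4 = (r - 4)*(r^2 - 2*r + 1) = (r - 4)*(r - 1)*(r - 1)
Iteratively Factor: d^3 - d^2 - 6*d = (d - 3)*(d^2 + 2*d) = d*(d - 3)*(d + 2)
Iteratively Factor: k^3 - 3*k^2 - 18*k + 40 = (k + 4)*(k^2 - 7*k + 10) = (k - 2)*(k + 4)*(k - 5)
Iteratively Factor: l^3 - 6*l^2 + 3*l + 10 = (l - 2)*(l^2 - 4*l - 5) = (l - 5)*(l - 2)*(l + 1)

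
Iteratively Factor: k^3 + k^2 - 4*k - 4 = (k + 1)*(k^2 - 4) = (k + 1)*(k + 2)*(k - 2)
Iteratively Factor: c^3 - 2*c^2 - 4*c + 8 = (c - 2)*(c^2 - 4) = (c - 2)^2*(c + 2)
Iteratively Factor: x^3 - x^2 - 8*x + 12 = (x + 3)*(x^2 - 4*x + 4) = (x - 2)*(x + 3)*(x - 2)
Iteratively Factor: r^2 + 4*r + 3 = (r + 1)*(r + 3)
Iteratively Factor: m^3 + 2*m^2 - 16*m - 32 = (m - 4)*(m^2 + 6*m + 8) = (m - 4)*(m + 4)*(m + 2)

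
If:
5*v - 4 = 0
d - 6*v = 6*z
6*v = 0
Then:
No Solution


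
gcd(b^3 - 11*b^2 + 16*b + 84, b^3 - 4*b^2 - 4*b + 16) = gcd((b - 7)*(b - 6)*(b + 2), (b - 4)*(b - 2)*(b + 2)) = b + 2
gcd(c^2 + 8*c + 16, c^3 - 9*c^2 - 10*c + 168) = c + 4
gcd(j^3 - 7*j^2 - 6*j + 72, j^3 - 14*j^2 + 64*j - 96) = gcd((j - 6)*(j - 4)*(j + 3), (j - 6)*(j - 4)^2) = j^2 - 10*j + 24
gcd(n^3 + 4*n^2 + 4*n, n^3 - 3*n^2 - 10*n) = n^2 + 2*n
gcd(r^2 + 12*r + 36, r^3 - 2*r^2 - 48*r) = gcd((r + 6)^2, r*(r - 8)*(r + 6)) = r + 6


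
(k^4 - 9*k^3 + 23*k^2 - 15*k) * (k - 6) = k^5 - 15*k^4 + 77*k^3 - 153*k^2 + 90*k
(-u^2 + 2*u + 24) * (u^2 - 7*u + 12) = -u^4 + 9*u^3 - 2*u^2 - 144*u + 288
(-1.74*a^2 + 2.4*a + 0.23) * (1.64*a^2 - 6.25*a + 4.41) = -2.8536*a^4 + 14.811*a^3 - 22.2962*a^2 + 9.1465*a + 1.0143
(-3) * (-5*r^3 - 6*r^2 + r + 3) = 15*r^3 + 18*r^2 - 3*r - 9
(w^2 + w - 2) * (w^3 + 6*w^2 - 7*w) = w^5 + 7*w^4 - 3*w^3 - 19*w^2 + 14*w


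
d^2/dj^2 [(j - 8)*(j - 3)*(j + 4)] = 6*j - 14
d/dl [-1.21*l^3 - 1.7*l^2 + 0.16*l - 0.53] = -3.63*l^2 - 3.4*l + 0.16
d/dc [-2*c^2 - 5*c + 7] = -4*c - 5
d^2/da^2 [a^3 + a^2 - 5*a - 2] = 6*a + 2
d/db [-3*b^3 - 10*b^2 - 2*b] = -9*b^2 - 20*b - 2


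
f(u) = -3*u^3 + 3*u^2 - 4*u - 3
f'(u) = -9*u^2 + 6*u - 4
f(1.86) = -19.37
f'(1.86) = -23.98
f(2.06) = -24.73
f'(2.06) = -29.83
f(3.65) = -123.51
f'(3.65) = -102.00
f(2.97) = -67.01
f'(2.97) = -65.57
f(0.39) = -4.28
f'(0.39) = -3.03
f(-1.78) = 30.54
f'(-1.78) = -43.20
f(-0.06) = -2.75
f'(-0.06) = -4.39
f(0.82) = -5.92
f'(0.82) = -5.13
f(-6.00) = 777.00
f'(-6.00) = -364.00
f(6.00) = -567.00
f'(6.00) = -292.00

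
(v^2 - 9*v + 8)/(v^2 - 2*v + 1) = (v - 8)/(v - 1)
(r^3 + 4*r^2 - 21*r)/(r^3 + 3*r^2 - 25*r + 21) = r/(r - 1)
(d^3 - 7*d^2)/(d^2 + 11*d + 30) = d^2*(d - 7)/(d^2 + 11*d + 30)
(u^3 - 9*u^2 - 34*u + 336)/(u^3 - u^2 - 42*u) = (u - 8)/u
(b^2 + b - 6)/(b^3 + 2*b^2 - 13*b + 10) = (b + 3)/(b^2 + 4*b - 5)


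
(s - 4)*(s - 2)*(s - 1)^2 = s^4 - 8*s^3 + 21*s^2 - 22*s + 8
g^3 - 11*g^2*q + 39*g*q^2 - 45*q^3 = (g - 5*q)*(g - 3*q)^2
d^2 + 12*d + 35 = (d + 5)*(d + 7)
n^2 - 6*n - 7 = (n - 7)*(n + 1)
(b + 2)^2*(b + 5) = b^3 + 9*b^2 + 24*b + 20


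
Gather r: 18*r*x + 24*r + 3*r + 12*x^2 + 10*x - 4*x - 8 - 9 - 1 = r*(18*x + 27) + 12*x^2 + 6*x - 18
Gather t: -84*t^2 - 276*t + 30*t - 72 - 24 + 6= -84*t^2 - 246*t - 90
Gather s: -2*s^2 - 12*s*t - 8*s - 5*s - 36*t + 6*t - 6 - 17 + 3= -2*s^2 + s*(-12*t - 13) - 30*t - 20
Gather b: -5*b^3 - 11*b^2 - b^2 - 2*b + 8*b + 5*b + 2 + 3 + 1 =-5*b^3 - 12*b^2 + 11*b + 6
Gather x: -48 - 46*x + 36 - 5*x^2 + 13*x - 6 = -5*x^2 - 33*x - 18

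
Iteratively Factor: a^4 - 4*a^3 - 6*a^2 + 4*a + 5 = (a + 1)*(a^3 - 5*a^2 - a + 5) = (a - 1)*(a + 1)*(a^2 - 4*a - 5) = (a - 1)*(a + 1)^2*(a - 5)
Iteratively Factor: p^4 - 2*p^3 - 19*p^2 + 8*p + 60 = (p - 2)*(p^3 - 19*p - 30) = (p - 2)*(p + 2)*(p^2 - 2*p - 15) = (p - 2)*(p + 2)*(p + 3)*(p - 5)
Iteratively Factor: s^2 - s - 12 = (s + 3)*(s - 4)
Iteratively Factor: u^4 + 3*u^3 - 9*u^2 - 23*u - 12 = (u + 1)*(u^3 + 2*u^2 - 11*u - 12) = (u + 1)*(u + 4)*(u^2 - 2*u - 3) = (u + 1)^2*(u + 4)*(u - 3)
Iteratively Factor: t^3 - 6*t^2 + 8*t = (t - 2)*(t^2 - 4*t) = t*(t - 2)*(t - 4)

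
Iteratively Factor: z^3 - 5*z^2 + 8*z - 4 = (z - 2)*(z^2 - 3*z + 2) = (z - 2)*(z - 1)*(z - 2)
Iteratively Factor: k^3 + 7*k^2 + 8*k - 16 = (k + 4)*(k^2 + 3*k - 4) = (k - 1)*(k + 4)*(k + 4)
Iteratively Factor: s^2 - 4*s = (s - 4)*(s)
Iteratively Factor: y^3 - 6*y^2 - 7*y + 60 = (y - 4)*(y^2 - 2*y - 15) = (y - 4)*(y + 3)*(y - 5)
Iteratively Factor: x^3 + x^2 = (x)*(x^2 + x) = x*(x + 1)*(x)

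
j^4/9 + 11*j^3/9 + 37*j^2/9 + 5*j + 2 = (j/3 + 1/3)*(j/3 + 1)*(j + 1)*(j + 6)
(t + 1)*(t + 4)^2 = t^3 + 9*t^2 + 24*t + 16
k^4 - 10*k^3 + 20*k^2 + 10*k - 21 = (k - 7)*(k - 3)*(k - 1)*(k + 1)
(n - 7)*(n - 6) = n^2 - 13*n + 42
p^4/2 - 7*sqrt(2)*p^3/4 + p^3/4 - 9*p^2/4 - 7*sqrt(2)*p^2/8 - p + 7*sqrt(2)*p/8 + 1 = (p/2 + 1/2)*(p - 1/2)*(p - 4*sqrt(2))*(p + sqrt(2)/2)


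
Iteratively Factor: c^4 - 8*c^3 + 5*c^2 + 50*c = (c + 2)*(c^3 - 10*c^2 + 25*c) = (c - 5)*(c + 2)*(c^2 - 5*c) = c*(c - 5)*(c + 2)*(c - 5)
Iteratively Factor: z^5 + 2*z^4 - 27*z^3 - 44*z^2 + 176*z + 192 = (z + 4)*(z^4 - 2*z^3 - 19*z^2 + 32*z + 48) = (z + 4)^2*(z^3 - 6*z^2 + 5*z + 12) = (z - 4)*(z + 4)^2*(z^2 - 2*z - 3) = (z - 4)*(z + 1)*(z + 4)^2*(z - 3)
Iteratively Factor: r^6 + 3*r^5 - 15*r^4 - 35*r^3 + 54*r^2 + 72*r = (r - 3)*(r^5 + 6*r^4 + 3*r^3 - 26*r^2 - 24*r) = (r - 3)*(r + 1)*(r^4 + 5*r^3 - 2*r^2 - 24*r) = (r - 3)*(r - 2)*(r + 1)*(r^3 + 7*r^2 + 12*r) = (r - 3)*(r - 2)*(r + 1)*(r + 4)*(r^2 + 3*r) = r*(r - 3)*(r - 2)*(r + 1)*(r + 4)*(r + 3)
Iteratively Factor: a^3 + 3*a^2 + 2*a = (a)*(a^2 + 3*a + 2) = a*(a + 2)*(a + 1)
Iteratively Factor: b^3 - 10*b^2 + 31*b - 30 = (b - 5)*(b^2 - 5*b + 6) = (b - 5)*(b - 3)*(b - 2)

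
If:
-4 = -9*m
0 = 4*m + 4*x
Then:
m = 4/9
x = -4/9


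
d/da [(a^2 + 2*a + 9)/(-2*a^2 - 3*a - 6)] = (a^2 + 24*a + 15)/(4*a^4 + 12*a^3 + 33*a^2 + 36*a + 36)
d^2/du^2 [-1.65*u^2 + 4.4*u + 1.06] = -3.30000000000000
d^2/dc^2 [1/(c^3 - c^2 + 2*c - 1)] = 2*((1 - 3*c)*(c^3 - c^2 + 2*c - 1) + (3*c^2 - 2*c + 2)^2)/(c^3 - c^2 + 2*c - 1)^3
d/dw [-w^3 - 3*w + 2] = -3*w^2 - 3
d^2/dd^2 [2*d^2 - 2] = 4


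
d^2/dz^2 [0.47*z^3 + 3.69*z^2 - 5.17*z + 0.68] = 2.82*z + 7.38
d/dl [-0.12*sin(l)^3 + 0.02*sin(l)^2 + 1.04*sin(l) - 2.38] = (-0.36*sin(l)^2 + 0.04*sin(l) + 1.04)*cos(l)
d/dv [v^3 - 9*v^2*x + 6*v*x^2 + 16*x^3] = 3*v^2 - 18*v*x + 6*x^2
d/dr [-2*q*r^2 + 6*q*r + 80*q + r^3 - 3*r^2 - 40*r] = -4*q*r + 6*q + 3*r^2 - 6*r - 40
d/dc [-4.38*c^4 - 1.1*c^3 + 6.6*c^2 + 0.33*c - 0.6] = -17.52*c^3 - 3.3*c^2 + 13.2*c + 0.33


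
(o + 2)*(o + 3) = o^2 + 5*o + 6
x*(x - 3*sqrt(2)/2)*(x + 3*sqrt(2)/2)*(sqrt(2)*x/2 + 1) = sqrt(2)*x^4/2 + x^3 - 9*sqrt(2)*x^2/4 - 9*x/2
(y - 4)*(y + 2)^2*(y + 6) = y^4 + 6*y^3 - 12*y^2 - 88*y - 96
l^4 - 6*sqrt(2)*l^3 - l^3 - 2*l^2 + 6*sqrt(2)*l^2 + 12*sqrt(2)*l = l*(l - 2)*(l + 1)*(l - 6*sqrt(2))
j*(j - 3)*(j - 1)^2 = j^4 - 5*j^3 + 7*j^2 - 3*j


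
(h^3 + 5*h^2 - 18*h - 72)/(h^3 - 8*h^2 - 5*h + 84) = (h + 6)/(h - 7)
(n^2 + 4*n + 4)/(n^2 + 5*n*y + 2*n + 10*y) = (n + 2)/(n + 5*y)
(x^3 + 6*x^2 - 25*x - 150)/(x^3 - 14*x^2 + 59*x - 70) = (x^2 + 11*x + 30)/(x^2 - 9*x + 14)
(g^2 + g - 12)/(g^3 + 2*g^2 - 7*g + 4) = (g - 3)/(g^2 - 2*g + 1)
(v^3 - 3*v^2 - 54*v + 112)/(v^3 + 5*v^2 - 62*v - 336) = (v - 2)/(v + 6)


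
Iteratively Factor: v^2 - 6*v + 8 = (v - 4)*(v - 2)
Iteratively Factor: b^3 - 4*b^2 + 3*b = (b)*(b^2 - 4*b + 3) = b*(b - 1)*(b - 3)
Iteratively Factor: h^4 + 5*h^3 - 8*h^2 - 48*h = (h - 3)*(h^3 + 8*h^2 + 16*h) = (h - 3)*(h + 4)*(h^2 + 4*h) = h*(h - 3)*(h + 4)*(h + 4)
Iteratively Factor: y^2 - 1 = (y - 1)*(y + 1)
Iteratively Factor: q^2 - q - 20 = (q - 5)*(q + 4)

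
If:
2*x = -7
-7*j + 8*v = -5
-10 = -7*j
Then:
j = 10/7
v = 5/8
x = -7/2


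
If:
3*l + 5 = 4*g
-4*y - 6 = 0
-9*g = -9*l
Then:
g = 5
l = 5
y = -3/2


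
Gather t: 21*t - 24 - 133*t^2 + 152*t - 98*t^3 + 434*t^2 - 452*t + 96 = -98*t^3 + 301*t^2 - 279*t + 72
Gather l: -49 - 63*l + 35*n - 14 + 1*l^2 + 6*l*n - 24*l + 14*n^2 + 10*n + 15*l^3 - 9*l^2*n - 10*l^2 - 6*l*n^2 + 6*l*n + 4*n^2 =15*l^3 + l^2*(-9*n - 9) + l*(-6*n^2 + 12*n - 87) + 18*n^2 + 45*n - 63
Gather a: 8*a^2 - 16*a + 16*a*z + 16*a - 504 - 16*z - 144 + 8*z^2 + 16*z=8*a^2 + 16*a*z + 8*z^2 - 648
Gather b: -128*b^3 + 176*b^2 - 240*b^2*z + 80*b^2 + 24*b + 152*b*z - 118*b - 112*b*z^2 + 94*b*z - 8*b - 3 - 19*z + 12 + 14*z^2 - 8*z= -128*b^3 + b^2*(256 - 240*z) + b*(-112*z^2 + 246*z - 102) + 14*z^2 - 27*z + 9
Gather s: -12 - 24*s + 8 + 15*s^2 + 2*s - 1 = 15*s^2 - 22*s - 5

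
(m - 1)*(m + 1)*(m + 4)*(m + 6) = m^4 + 10*m^3 + 23*m^2 - 10*m - 24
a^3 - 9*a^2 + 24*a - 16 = (a - 4)^2*(a - 1)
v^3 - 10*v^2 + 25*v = v*(v - 5)^2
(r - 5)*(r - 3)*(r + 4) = r^3 - 4*r^2 - 17*r + 60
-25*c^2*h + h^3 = h*(-5*c + h)*(5*c + h)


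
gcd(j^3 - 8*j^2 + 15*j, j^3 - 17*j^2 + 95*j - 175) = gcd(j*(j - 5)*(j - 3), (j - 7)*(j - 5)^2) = j - 5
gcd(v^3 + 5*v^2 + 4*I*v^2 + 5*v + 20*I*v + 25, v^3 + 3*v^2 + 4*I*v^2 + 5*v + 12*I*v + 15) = v^2 + 4*I*v + 5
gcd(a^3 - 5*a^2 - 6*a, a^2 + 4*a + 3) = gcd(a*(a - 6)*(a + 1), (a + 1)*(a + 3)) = a + 1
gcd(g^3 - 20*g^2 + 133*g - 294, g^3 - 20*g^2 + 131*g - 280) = g - 7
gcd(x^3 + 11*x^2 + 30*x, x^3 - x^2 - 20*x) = x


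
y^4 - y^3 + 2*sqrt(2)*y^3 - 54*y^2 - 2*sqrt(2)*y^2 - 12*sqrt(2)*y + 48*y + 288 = (y - 3)*(y + 2)*(y - 4*sqrt(2))*(y + 6*sqrt(2))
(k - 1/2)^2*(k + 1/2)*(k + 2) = k^4 + 3*k^3/2 - 5*k^2/4 - 3*k/8 + 1/4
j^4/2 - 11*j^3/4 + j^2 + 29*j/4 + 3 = (j/2 + 1/2)*(j - 4)*(j - 3)*(j + 1/2)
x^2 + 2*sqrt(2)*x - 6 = (x - sqrt(2))*(x + 3*sqrt(2))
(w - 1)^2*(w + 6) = w^3 + 4*w^2 - 11*w + 6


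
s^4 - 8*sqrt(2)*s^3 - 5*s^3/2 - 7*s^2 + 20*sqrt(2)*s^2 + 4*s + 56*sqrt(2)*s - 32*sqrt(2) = (s - 4)*(s - 1/2)*(s + 2)*(s - 8*sqrt(2))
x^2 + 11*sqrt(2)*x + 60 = (x + 5*sqrt(2))*(x + 6*sqrt(2))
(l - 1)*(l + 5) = l^2 + 4*l - 5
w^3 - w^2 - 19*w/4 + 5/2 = (w - 5/2)*(w - 1/2)*(w + 2)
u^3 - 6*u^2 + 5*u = u*(u - 5)*(u - 1)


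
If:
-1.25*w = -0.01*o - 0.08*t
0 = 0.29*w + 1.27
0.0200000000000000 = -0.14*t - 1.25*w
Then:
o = -859.08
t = 38.96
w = -4.38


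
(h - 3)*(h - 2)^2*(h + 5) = h^4 - 2*h^3 - 19*h^2 + 68*h - 60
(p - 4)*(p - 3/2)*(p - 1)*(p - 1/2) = p^4 - 7*p^3 + 59*p^2/4 - 47*p/4 + 3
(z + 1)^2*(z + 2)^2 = z^4 + 6*z^3 + 13*z^2 + 12*z + 4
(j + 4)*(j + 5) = j^2 + 9*j + 20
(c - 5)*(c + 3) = c^2 - 2*c - 15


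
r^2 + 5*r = r*(r + 5)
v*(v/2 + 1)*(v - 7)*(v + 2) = v^4/2 - 3*v^3/2 - 12*v^2 - 14*v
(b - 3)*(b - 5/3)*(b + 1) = b^3 - 11*b^2/3 + b/3 + 5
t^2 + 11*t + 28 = (t + 4)*(t + 7)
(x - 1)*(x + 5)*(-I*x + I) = -I*x^3 - 3*I*x^2 + 9*I*x - 5*I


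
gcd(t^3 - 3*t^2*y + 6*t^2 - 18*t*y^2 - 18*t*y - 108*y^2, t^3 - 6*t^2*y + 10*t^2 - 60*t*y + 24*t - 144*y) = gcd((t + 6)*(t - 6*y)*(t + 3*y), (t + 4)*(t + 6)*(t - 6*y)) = -t^2 + 6*t*y - 6*t + 36*y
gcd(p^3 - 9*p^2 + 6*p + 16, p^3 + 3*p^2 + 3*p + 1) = p + 1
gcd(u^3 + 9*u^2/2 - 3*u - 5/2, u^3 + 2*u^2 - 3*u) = u - 1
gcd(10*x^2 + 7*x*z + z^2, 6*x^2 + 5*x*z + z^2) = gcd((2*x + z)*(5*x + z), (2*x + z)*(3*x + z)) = 2*x + z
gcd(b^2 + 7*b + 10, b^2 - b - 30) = b + 5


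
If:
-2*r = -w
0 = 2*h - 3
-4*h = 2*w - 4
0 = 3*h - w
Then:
No Solution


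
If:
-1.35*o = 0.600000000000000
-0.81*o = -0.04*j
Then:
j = -9.00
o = -0.44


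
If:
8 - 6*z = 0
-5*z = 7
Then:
No Solution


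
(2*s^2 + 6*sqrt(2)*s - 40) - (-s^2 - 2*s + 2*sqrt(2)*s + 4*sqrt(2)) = 3*s^2 + 2*s + 4*sqrt(2)*s - 40 - 4*sqrt(2)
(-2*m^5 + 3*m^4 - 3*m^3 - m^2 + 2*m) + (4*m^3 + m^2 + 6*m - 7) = -2*m^5 + 3*m^4 + m^3 + 8*m - 7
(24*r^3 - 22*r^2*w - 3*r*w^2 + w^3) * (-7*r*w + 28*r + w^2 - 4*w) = -168*r^4*w + 672*r^4 + 178*r^3*w^2 - 712*r^3*w - r^2*w^3 + 4*r^2*w^2 - 10*r*w^4 + 40*r*w^3 + w^5 - 4*w^4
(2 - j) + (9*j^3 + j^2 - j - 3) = 9*j^3 + j^2 - 2*j - 1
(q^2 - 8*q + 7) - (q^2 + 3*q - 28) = 35 - 11*q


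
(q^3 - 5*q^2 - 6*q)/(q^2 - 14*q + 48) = q*(q + 1)/(q - 8)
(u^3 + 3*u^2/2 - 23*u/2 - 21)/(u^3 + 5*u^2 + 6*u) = (u - 7/2)/u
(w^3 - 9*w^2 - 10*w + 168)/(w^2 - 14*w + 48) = (w^2 - 3*w - 28)/(w - 8)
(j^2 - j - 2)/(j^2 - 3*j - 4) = (j - 2)/(j - 4)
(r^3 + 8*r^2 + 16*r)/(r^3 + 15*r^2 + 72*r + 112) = r/(r + 7)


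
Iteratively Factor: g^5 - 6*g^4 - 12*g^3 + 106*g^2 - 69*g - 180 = (g - 3)*(g^4 - 3*g^3 - 21*g^2 + 43*g + 60) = (g - 5)*(g - 3)*(g^3 + 2*g^2 - 11*g - 12) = (g - 5)*(g - 3)*(g + 4)*(g^2 - 2*g - 3) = (g - 5)*(g - 3)*(g + 1)*(g + 4)*(g - 3)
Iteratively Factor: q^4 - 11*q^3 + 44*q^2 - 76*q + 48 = (q - 3)*(q^3 - 8*q^2 + 20*q - 16) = (q - 4)*(q - 3)*(q^2 - 4*q + 4) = (q - 4)*(q - 3)*(q - 2)*(q - 2)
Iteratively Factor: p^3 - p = (p - 1)*(p^2 + p) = p*(p - 1)*(p + 1)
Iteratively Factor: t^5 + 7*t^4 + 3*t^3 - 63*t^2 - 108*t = (t + 4)*(t^4 + 3*t^3 - 9*t^2 - 27*t) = (t - 3)*(t + 4)*(t^3 + 6*t^2 + 9*t) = (t - 3)*(t + 3)*(t + 4)*(t^2 + 3*t) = (t - 3)*(t + 3)^2*(t + 4)*(t)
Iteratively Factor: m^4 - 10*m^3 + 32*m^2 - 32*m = (m - 4)*(m^3 - 6*m^2 + 8*m) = (m - 4)^2*(m^2 - 2*m) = (m - 4)^2*(m - 2)*(m)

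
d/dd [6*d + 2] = 6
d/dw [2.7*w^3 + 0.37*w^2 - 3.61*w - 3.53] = 8.1*w^2 + 0.74*w - 3.61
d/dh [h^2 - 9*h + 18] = 2*h - 9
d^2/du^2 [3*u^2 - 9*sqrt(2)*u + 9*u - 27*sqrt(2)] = 6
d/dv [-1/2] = 0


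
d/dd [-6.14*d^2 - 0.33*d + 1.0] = -12.28*d - 0.33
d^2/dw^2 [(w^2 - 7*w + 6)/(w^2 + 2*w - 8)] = 6*(-3*w^3 + 14*w^2 - 44*w + 8)/(w^6 + 6*w^5 - 12*w^4 - 88*w^3 + 96*w^2 + 384*w - 512)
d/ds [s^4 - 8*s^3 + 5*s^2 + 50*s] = 4*s^3 - 24*s^2 + 10*s + 50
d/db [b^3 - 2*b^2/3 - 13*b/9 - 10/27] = 3*b^2 - 4*b/3 - 13/9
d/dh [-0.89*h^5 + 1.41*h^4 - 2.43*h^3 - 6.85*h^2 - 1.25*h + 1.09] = -4.45*h^4 + 5.64*h^3 - 7.29*h^2 - 13.7*h - 1.25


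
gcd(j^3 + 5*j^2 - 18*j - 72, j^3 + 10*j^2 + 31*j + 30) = j + 3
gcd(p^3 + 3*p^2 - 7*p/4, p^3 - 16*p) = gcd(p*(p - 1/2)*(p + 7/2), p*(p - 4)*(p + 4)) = p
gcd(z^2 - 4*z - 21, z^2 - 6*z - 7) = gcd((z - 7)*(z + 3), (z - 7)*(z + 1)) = z - 7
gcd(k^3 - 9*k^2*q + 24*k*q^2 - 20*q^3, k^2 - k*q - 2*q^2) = -k + 2*q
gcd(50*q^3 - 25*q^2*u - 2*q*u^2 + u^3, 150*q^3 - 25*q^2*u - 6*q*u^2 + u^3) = 25*q^2 - u^2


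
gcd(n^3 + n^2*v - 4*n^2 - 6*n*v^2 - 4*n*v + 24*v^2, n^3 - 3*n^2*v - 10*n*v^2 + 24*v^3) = -n^2 - n*v + 6*v^2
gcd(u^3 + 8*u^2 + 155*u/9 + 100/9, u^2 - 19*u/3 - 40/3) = u + 5/3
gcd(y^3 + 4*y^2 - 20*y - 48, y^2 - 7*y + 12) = y - 4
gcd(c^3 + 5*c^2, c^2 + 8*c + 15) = c + 5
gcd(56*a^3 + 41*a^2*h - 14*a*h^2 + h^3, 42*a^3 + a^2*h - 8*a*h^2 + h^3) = 7*a - h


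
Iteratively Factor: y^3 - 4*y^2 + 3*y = (y - 1)*(y^2 - 3*y) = y*(y - 1)*(y - 3)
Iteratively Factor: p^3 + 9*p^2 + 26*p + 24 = (p + 4)*(p^2 + 5*p + 6) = (p + 2)*(p + 4)*(p + 3)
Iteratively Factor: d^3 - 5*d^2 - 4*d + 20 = (d + 2)*(d^2 - 7*d + 10) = (d - 2)*(d + 2)*(d - 5)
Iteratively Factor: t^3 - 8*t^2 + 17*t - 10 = (t - 2)*(t^2 - 6*t + 5) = (t - 2)*(t - 1)*(t - 5)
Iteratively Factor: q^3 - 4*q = (q + 2)*(q^2 - 2*q) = q*(q + 2)*(q - 2)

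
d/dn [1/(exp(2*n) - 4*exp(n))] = 2*(2 - exp(n))*exp(-n)/(exp(n) - 4)^2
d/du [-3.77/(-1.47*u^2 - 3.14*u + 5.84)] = (-11.0838*u - 11.8378)/(1.47*u^2 + 3.14*u - 5.84)^2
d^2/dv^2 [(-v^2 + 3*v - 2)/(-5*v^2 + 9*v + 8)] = 12*(-5*v^3 + 45*v^2 - 105*v + 87)/(125*v^6 - 675*v^5 + 615*v^4 + 1431*v^3 - 984*v^2 - 1728*v - 512)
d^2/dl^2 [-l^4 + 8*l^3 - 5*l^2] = -12*l^2 + 48*l - 10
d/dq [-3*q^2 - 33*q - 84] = -6*q - 33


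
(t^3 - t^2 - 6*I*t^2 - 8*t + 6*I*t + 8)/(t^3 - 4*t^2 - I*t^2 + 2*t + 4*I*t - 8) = (t^2 - t*(1 + 4*I) + 4*I)/(t^2 + t*(-4 + I) - 4*I)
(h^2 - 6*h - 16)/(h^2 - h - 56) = (h + 2)/(h + 7)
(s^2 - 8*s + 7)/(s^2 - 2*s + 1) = (s - 7)/(s - 1)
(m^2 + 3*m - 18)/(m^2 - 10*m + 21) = (m + 6)/(m - 7)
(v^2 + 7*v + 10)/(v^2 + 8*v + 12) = (v + 5)/(v + 6)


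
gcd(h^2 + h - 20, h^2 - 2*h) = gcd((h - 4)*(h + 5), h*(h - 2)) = 1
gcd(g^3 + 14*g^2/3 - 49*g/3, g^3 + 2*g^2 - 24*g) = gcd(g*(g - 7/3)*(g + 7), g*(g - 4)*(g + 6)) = g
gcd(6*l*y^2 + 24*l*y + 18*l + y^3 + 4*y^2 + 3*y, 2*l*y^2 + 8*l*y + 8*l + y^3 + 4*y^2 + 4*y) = 1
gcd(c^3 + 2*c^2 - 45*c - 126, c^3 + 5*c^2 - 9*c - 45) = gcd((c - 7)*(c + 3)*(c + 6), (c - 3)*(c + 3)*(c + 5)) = c + 3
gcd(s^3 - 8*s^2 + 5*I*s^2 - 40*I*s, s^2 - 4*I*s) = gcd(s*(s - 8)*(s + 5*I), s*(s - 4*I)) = s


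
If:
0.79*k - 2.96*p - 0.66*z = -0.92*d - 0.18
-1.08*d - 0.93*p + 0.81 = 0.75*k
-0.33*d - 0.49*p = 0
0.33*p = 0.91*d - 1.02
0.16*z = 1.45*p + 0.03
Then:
No Solution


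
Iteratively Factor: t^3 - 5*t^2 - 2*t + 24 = (t - 3)*(t^2 - 2*t - 8) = (t - 3)*(t + 2)*(t - 4)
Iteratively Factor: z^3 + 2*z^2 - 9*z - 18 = (z + 2)*(z^2 - 9) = (z + 2)*(z + 3)*(z - 3)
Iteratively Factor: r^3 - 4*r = (r)*(r^2 - 4) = r*(r - 2)*(r + 2)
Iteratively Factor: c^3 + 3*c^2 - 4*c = (c)*(c^2 + 3*c - 4) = c*(c - 1)*(c + 4)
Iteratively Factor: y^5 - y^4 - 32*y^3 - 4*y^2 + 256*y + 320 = (y - 4)*(y^4 + 3*y^3 - 20*y^2 - 84*y - 80) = (y - 5)*(y - 4)*(y^3 + 8*y^2 + 20*y + 16) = (y - 5)*(y - 4)*(y + 4)*(y^2 + 4*y + 4) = (y - 5)*(y - 4)*(y + 2)*(y + 4)*(y + 2)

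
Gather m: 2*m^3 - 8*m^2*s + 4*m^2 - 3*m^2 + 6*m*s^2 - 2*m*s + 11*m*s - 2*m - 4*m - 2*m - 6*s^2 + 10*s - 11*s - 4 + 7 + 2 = 2*m^3 + m^2*(1 - 8*s) + m*(6*s^2 + 9*s - 8) - 6*s^2 - s + 5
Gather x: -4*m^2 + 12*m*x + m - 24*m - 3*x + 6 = -4*m^2 - 23*m + x*(12*m - 3) + 6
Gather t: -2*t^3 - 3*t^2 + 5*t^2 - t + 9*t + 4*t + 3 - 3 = -2*t^3 + 2*t^2 + 12*t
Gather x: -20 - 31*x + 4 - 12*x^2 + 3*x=-12*x^2 - 28*x - 16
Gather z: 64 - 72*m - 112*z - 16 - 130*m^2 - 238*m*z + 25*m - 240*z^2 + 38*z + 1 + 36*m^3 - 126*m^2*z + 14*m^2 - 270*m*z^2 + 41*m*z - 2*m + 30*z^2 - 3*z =36*m^3 - 116*m^2 - 49*m + z^2*(-270*m - 210) + z*(-126*m^2 - 197*m - 77) + 49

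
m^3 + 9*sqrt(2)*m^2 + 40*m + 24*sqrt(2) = (m + sqrt(2))*(m + 2*sqrt(2))*(m + 6*sqrt(2))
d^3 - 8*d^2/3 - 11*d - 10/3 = (d - 5)*(d + 1/3)*(d + 2)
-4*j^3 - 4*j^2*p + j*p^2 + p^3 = (-2*j + p)*(j + p)*(2*j + p)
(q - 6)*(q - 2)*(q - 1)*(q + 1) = q^4 - 8*q^3 + 11*q^2 + 8*q - 12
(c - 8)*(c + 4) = c^2 - 4*c - 32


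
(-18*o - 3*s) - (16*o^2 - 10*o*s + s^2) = -16*o^2 + 10*o*s - 18*o - s^2 - 3*s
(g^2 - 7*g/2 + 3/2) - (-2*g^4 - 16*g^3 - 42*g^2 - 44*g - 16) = 2*g^4 + 16*g^3 + 43*g^2 + 81*g/2 + 35/2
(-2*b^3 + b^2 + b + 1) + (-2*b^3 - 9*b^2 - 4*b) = -4*b^3 - 8*b^2 - 3*b + 1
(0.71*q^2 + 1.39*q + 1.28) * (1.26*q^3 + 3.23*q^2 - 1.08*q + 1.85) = 0.8946*q^5 + 4.0447*q^4 + 5.3357*q^3 + 3.9467*q^2 + 1.1891*q + 2.368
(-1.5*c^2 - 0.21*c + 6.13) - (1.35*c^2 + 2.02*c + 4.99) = -2.85*c^2 - 2.23*c + 1.14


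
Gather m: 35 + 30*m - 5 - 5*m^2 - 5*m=-5*m^2 + 25*m + 30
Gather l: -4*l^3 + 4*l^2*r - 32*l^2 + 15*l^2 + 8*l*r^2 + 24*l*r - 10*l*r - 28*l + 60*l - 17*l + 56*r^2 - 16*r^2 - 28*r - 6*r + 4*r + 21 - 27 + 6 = -4*l^3 + l^2*(4*r - 17) + l*(8*r^2 + 14*r + 15) + 40*r^2 - 30*r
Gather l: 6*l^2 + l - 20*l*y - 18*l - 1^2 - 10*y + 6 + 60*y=6*l^2 + l*(-20*y - 17) + 50*y + 5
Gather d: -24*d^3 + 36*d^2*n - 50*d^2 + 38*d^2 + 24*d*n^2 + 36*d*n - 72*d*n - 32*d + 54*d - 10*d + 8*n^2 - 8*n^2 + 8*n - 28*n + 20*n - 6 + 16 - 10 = -24*d^3 + d^2*(36*n - 12) + d*(24*n^2 - 36*n + 12)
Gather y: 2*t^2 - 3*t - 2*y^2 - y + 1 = 2*t^2 - 3*t - 2*y^2 - y + 1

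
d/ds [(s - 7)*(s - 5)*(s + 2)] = 3*s^2 - 20*s + 11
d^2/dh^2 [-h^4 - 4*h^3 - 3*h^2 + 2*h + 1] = -12*h^2 - 24*h - 6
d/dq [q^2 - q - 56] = 2*q - 1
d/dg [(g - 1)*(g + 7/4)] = 2*g + 3/4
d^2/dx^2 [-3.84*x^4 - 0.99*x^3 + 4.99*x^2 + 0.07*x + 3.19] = -46.08*x^2 - 5.94*x + 9.98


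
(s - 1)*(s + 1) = s^2 - 1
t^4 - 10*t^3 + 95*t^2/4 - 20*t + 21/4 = (t - 7)*(t - 3/2)*(t - 1)*(t - 1/2)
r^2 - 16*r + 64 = (r - 8)^2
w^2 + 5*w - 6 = (w - 1)*(w + 6)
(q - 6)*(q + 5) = q^2 - q - 30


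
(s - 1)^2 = s^2 - 2*s + 1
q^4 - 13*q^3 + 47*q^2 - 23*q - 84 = (q - 7)*(q - 4)*(q - 3)*(q + 1)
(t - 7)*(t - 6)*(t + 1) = t^3 - 12*t^2 + 29*t + 42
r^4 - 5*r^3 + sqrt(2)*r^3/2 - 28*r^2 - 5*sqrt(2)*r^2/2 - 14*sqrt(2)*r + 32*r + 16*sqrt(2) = (r - 8)*(r - 1)*(r + 4)*(r + sqrt(2)/2)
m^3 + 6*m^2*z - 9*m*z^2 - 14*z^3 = (m - 2*z)*(m + z)*(m + 7*z)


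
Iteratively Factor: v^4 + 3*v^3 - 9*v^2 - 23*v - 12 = (v + 1)*(v^3 + 2*v^2 - 11*v - 12) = (v + 1)^2*(v^2 + v - 12) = (v + 1)^2*(v + 4)*(v - 3)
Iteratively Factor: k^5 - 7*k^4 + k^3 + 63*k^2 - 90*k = (k + 3)*(k^4 - 10*k^3 + 31*k^2 - 30*k) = (k - 5)*(k + 3)*(k^3 - 5*k^2 + 6*k) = (k - 5)*(k - 2)*(k + 3)*(k^2 - 3*k) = k*(k - 5)*(k - 2)*(k + 3)*(k - 3)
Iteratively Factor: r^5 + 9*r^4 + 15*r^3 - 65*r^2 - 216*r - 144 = (r - 3)*(r^4 + 12*r^3 + 51*r^2 + 88*r + 48) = (r - 3)*(r + 4)*(r^3 + 8*r^2 + 19*r + 12) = (r - 3)*(r + 4)^2*(r^2 + 4*r + 3) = (r - 3)*(r + 1)*(r + 4)^2*(r + 3)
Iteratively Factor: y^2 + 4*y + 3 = (y + 1)*(y + 3)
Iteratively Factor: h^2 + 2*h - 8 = (h - 2)*(h + 4)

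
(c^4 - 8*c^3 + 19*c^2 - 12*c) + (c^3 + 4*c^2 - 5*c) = c^4 - 7*c^3 + 23*c^2 - 17*c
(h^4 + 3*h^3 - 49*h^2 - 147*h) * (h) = h^5 + 3*h^4 - 49*h^3 - 147*h^2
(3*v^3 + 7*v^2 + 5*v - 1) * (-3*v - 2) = -9*v^4 - 27*v^3 - 29*v^2 - 7*v + 2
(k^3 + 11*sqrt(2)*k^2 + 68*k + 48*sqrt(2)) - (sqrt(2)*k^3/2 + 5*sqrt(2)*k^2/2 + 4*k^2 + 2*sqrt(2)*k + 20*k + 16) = -sqrt(2)*k^3/2 + k^3 - 4*k^2 + 17*sqrt(2)*k^2/2 - 2*sqrt(2)*k + 48*k - 16 + 48*sqrt(2)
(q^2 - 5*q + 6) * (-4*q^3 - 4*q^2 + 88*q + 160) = -4*q^5 + 16*q^4 + 84*q^3 - 304*q^2 - 272*q + 960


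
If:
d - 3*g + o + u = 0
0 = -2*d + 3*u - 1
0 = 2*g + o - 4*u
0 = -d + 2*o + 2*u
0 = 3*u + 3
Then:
No Solution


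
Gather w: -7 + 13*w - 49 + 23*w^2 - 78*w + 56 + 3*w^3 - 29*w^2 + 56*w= 3*w^3 - 6*w^2 - 9*w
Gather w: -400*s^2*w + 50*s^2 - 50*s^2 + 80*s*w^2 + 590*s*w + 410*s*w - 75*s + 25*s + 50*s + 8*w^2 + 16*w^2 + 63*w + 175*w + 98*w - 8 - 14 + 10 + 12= w^2*(80*s + 24) + w*(-400*s^2 + 1000*s + 336)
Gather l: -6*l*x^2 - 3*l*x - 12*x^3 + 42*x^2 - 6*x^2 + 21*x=l*(-6*x^2 - 3*x) - 12*x^3 + 36*x^2 + 21*x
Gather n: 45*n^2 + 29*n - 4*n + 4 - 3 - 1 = 45*n^2 + 25*n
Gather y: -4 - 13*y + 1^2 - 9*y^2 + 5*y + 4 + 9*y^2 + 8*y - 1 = 0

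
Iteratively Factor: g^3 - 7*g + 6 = (g - 1)*(g^2 + g - 6) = (g - 1)*(g + 3)*(g - 2)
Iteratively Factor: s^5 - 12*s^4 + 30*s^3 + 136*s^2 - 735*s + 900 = (s - 3)*(s^4 - 9*s^3 + 3*s^2 + 145*s - 300) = (s - 3)^2*(s^3 - 6*s^2 - 15*s + 100) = (s - 5)*(s - 3)^2*(s^2 - s - 20) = (s - 5)^2*(s - 3)^2*(s + 4)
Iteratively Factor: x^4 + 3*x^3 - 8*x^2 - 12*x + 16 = (x - 1)*(x^3 + 4*x^2 - 4*x - 16) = (x - 1)*(x + 4)*(x^2 - 4) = (x - 1)*(x + 2)*(x + 4)*(x - 2)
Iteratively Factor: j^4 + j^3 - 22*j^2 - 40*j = (j)*(j^3 + j^2 - 22*j - 40) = j*(j - 5)*(j^2 + 6*j + 8) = j*(j - 5)*(j + 2)*(j + 4)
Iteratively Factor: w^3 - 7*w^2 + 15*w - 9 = (w - 1)*(w^2 - 6*w + 9) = (w - 3)*(w - 1)*(w - 3)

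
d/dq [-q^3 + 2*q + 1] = 2 - 3*q^2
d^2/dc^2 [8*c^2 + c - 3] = 16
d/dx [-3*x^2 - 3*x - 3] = -6*x - 3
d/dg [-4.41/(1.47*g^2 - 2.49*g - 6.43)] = (12.9654*g - 10.9809)/(-1.47*g^2 + 2.49*g + 6.43)^2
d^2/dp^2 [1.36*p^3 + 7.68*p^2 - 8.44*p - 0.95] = 8.16*p + 15.36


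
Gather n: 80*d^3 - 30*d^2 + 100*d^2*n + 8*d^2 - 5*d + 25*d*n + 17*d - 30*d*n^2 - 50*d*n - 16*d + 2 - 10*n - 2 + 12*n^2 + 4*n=80*d^3 - 22*d^2 - 4*d + n^2*(12 - 30*d) + n*(100*d^2 - 25*d - 6)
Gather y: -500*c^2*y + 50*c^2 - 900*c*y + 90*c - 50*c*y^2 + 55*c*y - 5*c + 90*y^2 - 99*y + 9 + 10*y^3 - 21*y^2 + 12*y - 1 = 50*c^2 + 85*c + 10*y^3 + y^2*(69 - 50*c) + y*(-500*c^2 - 845*c - 87) + 8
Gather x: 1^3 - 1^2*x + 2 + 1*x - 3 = 0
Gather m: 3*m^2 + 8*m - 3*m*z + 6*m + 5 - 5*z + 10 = 3*m^2 + m*(14 - 3*z) - 5*z + 15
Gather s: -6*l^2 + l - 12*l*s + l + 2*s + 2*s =-6*l^2 + 2*l + s*(4 - 12*l)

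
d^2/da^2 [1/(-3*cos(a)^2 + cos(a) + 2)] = (36*sin(a)^4 - 43*sin(a)^2 + 37*cos(a)/4 - 9*cos(3*a)/4 - 7)/((cos(a) - 1)^3*(3*cos(a) + 2)^3)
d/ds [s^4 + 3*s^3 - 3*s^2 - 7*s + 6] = 4*s^3 + 9*s^2 - 6*s - 7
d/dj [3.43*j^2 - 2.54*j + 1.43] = 6.86*j - 2.54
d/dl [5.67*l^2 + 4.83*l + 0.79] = 11.34*l + 4.83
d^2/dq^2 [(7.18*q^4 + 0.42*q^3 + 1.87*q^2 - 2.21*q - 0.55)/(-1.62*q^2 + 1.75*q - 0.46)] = (-37.686384*q^6 + 122.1318*q^5 - 164.035716*q^4 + 91.528816*q^3 + 0.818808000000011*q^2 - 19.770084*q + 5.315746)/(4.251528*q^6 - 13.7781*q^5 + 18.505422*q^4 - 13.183975*q^3 + 5.254626*q^2 - 1.1109*q + 0.097336)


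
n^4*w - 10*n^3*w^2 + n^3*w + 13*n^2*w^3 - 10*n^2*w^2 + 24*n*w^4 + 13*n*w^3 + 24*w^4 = (n - 8*w)*(n - 3*w)*(n + w)*(n*w + w)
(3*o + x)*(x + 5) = 3*o*x + 15*o + x^2 + 5*x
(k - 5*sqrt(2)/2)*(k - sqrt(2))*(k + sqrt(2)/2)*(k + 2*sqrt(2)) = k^4 - sqrt(2)*k^3 - 21*k^2/2 + 11*sqrt(2)*k/2 + 10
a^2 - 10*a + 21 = (a - 7)*(a - 3)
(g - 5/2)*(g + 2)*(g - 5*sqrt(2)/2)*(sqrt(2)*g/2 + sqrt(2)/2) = sqrt(2)*g^4/2 - 5*g^3/2 + sqrt(2)*g^3/4 - 11*sqrt(2)*g^2/4 - 5*g^2/4 - 5*sqrt(2)*g/2 + 55*g/4 + 25/2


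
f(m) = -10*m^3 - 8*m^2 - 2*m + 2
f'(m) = -30*m^2 - 16*m - 2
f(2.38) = -182.89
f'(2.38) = -210.01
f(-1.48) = 19.85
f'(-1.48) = -44.03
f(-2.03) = 56.75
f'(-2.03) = -93.15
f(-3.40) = 309.36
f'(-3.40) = -294.40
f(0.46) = -1.59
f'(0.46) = -15.71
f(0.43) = -1.13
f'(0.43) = -14.43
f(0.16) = 1.43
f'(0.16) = -5.33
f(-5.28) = 1261.51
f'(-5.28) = -753.87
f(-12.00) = 16154.00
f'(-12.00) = -4130.00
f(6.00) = -2458.00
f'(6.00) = -1178.00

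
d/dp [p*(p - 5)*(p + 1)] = 3*p^2 - 8*p - 5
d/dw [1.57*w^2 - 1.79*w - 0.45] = 3.14*w - 1.79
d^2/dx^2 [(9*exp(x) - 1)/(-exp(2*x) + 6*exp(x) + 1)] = (-9*exp(4*x) - 50*exp(3*x) - 72*exp(2*x) + 94*exp(x) - 15)*exp(x)/(exp(6*x) - 18*exp(5*x) + 105*exp(4*x) - 180*exp(3*x) - 105*exp(2*x) - 18*exp(x) - 1)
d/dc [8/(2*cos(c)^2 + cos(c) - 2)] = 8*(4*cos(c) + 1)*sin(c)/(cos(c) + cos(2*c) - 1)^2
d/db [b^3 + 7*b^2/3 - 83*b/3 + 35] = 3*b^2 + 14*b/3 - 83/3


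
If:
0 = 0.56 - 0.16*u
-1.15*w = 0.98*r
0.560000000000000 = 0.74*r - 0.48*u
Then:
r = 3.03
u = 3.50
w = -2.58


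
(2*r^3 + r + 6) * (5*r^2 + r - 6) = 10*r^5 + 2*r^4 - 7*r^3 + 31*r^2 - 36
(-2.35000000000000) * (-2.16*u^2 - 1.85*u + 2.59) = 5.076*u^2 + 4.3475*u - 6.0865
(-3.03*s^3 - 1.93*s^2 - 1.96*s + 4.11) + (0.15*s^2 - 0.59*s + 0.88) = -3.03*s^3 - 1.78*s^2 - 2.55*s + 4.99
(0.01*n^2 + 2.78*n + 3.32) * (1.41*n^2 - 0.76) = 0.0141*n^4 + 3.9198*n^3 + 4.6736*n^2 - 2.1128*n - 2.5232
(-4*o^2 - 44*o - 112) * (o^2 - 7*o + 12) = -4*o^4 - 16*o^3 + 148*o^2 + 256*o - 1344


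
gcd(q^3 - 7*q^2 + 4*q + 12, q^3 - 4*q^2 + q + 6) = q^2 - q - 2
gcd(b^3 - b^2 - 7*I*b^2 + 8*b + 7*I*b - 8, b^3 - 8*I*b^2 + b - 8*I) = b^2 - 7*I*b + 8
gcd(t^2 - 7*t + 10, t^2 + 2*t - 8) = t - 2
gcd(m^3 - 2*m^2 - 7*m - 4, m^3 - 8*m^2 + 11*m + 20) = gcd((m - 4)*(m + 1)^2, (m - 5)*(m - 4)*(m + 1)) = m^2 - 3*m - 4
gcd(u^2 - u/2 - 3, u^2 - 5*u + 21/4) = 1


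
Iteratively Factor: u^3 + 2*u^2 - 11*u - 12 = (u + 1)*(u^2 + u - 12) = (u + 1)*(u + 4)*(u - 3)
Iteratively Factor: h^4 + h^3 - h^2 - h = (h - 1)*(h^3 + 2*h^2 + h) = h*(h - 1)*(h^2 + 2*h + 1) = h*(h - 1)*(h + 1)*(h + 1)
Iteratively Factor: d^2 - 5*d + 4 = (d - 1)*(d - 4)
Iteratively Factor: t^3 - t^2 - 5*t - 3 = (t + 1)*(t^2 - 2*t - 3) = (t + 1)^2*(t - 3)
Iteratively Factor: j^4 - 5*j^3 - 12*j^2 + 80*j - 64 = (j - 1)*(j^3 - 4*j^2 - 16*j + 64) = (j - 4)*(j - 1)*(j^2 - 16) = (j - 4)*(j - 1)*(j + 4)*(j - 4)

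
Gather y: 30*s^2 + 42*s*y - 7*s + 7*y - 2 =30*s^2 - 7*s + y*(42*s + 7) - 2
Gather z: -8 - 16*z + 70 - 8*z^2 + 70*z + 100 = -8*z^2 + 54*z + 162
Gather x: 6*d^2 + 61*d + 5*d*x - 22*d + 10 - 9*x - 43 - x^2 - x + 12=6*d^2 + 39*d - x^2 + x*(5*d - 10) - 21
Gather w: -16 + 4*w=4*w - 16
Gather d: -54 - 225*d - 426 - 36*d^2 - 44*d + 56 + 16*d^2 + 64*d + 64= -20*d^2 - 205*d - 360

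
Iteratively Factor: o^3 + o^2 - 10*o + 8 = (o - 2)*(o^2 + 3*o - 4) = (o - 2)*(o + 4)*(o - 1)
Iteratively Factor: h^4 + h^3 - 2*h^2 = (h - 1)*(h^3 + 2*h^2) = h*(h - 1)*(h^2 + 2*h) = h^2*(h - 1)*(h + 2)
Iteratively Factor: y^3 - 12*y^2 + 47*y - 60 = (y - 3)*(y^2 - 9*y + 20) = (y - 4)*(y - 3)*(y - 5)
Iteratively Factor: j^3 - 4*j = (j + 2)*(j^2 - 2*j) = (j - 2)*(j + 2)*(j)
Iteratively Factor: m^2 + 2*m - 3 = (m - 1)*(m + 3)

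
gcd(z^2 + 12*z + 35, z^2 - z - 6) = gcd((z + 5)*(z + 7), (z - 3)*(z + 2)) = 1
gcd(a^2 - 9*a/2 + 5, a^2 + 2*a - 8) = a - 2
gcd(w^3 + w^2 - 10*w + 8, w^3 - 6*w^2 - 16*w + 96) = w + 4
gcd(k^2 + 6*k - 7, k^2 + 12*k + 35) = k + 7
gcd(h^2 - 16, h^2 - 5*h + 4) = h - 4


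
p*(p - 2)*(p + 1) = p^3 - p^2 - 2*p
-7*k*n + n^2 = n*(-7*k + n)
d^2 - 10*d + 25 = (d - 5)^2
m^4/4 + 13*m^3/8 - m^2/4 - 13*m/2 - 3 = (m/4 + 1/2)*(m - 2)*(m + 1/2)*(m + 6)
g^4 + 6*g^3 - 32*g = g*(g - 2)*(g + 4)^2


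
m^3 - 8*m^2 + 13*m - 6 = (m - 6)*(m - 1)^2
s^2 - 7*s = s*(s - 7)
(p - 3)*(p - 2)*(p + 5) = p^3 - 19*p + 30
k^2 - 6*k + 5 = (k - 5)*(k - 1)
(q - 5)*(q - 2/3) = q^2 - 17*q/3 + 10/3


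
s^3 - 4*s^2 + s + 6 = (s - 3)*(s - 2)*(s + 1)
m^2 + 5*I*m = m*(m + 5*I)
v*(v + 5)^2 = v^3 + 10*v^2 + 25*v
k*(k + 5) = k^2 + 5*k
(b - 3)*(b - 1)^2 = b^3 - 5*b^2 + 7*b - 3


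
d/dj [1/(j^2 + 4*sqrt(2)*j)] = 2*(-j - 2*sqrt(2))/(j^2*(j + 4*sqrt(2))^2)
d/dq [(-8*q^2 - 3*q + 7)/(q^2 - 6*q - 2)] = 3*(17*q^2 + 6*q + 16)/(q^4 - 12*q^3 + 32*q^2 + 24*q + 4)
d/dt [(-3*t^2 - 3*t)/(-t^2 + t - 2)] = 6*(-t^2 + 2*t + 1)/(t^4 - 2*t^3 + 5*t^2 - 4*t + 4)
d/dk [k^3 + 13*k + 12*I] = 3*k^2 + 13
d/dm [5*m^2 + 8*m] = 10*m + 8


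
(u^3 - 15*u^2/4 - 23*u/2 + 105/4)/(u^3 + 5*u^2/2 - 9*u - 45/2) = (4*u^2 - 27*u + 35)/(2*(2*u^2 - u - 15))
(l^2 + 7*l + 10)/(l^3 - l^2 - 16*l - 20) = (l + 5)/(l^2 - 3*l - 10)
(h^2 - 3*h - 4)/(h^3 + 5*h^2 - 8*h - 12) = (h - 4)/(h^2 + 4*h - 12)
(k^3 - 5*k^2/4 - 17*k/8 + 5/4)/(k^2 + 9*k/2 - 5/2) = (4*k^2 - 3*k - 10)/(4*(k + 5))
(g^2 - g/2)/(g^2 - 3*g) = (g - 1/2)/(g - 3)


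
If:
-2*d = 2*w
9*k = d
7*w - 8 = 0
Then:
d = -8/7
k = -8/63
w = 8/7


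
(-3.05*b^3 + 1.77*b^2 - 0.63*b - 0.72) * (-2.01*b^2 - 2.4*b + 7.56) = 6.1305*b^5 + 3.7623*b^4 - 26.0397*b^3 + 16.3404*b^2 - 3.0348*b - 5.4432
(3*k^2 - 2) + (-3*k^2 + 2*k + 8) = 2*k + 6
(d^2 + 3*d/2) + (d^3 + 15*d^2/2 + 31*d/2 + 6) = d^3 + 17*d^2/2 + 17*d + 6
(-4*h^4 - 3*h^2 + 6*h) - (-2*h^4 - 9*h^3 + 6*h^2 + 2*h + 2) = -2*h^4 + 9*h^3 - 9*h^2 + 4*h - 2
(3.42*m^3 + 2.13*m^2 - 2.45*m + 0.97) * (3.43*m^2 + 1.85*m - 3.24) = 11.7306*m^5 + 13.6329*m^4 - 15.5438*m^3 - 8.1066*m^2 + 9.7325*m - 3.1428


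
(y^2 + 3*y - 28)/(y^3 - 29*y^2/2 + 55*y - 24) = 2*(y^2 + 3*y - 28)/(2*y^3 - 29*y^2 + 110*y - 48)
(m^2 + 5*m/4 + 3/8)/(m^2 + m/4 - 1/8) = (4*m + 3)/(4*m - 1)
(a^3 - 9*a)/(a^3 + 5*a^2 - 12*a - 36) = a*(a + 3)/(a^2 + 8*a + 12)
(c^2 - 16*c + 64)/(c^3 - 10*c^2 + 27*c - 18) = (c^2 - 16*c + 64)/(c^3 - 10*c^2 + 27*c - 18)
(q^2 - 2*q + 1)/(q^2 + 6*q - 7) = (q - 1)/(q + 7)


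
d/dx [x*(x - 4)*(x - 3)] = 3*x^2 - 14*x + 12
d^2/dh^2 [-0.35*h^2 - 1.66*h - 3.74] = -0.700000000000000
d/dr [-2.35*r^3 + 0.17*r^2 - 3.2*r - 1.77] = -7.05*r^2 + 0.34*r - 3.2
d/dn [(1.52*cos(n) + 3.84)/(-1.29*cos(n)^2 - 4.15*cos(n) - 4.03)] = (1.9608*sin(n)^2 - 9.9072*cos(n) - 11.7712)*sin(n)/(1.29*cos(n)^2 + 4.15*cos(n) + 4.03)^2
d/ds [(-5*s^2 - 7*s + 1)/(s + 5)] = (-5*s^2 - 50*s - 36)/(s^2 + 10*s + 25)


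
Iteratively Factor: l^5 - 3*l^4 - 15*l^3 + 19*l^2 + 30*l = (l - 5)*(l^4 + 2*l^3 - 5*l^2 - 6*l) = l*(l - 5)*(l^3 + 2*l^2 - 5*l - 6) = l*(l - 5)*(l - 2)*(l^2 + 4*l + 3) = l*(l - 5)*(l - 2)*(l + 1)*(l + 3)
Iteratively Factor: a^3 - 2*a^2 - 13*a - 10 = (a + 2)*(a^2 - 4*a - 5) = (a + 1)*(a + 2)*(a - 5)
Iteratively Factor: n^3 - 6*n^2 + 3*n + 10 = (n + 1)*(n^2 - 7*n + 10) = (n - 5)*(n + 1)*(n - 2)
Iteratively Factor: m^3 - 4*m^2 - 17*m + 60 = (m - 3)*(m^2 - m - 20) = (m - 3)*(m + 4)*(m - 5)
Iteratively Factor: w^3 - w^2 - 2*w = (w - 2)*(w^2 + w) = (w - 2)*(w + 1)*(w)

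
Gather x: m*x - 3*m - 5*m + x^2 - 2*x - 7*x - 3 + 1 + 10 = -8*m + x^2 + x*(m - 9) + 8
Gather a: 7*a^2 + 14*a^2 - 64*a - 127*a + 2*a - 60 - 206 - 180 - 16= 21*a^2 - 189*a - 462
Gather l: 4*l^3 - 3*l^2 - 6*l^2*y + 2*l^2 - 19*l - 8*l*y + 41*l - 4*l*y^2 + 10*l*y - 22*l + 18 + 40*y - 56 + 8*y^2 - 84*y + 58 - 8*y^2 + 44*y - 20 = 4*l^3 + l^2*(-6*y - 1) + l*(-4*y^2 + 2*y)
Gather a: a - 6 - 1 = a - 7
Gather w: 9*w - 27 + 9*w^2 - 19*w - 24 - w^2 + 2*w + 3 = 8*w^2 - 8*w - 48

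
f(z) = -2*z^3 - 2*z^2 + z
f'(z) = -6*z^2 - 4*z + 1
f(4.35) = -198.12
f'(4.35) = -129.94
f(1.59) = -11.51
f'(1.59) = -20.53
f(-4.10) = 100.12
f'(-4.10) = -83.46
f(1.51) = -9.94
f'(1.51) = -18.72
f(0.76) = -1.27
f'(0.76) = -5.51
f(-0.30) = -0.43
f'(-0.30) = 1.66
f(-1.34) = -0.12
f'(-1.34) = -4.41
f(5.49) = -385.73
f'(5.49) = -201.80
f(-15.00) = 6285.00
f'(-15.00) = -1289.00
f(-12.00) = 3156.00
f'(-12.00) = -815.00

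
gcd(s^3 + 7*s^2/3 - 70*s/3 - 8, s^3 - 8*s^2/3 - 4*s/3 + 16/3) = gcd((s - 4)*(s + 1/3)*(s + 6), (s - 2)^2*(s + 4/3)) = 1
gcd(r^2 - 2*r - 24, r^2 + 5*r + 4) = r + 4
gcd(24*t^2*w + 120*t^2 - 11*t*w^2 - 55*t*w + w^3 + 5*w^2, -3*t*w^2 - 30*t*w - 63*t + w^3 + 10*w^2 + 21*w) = 3*t - w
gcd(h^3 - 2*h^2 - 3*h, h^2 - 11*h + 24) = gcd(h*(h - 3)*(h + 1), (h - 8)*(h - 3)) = h - 3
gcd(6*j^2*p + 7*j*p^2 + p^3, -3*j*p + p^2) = p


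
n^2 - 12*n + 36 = (n - 6)^2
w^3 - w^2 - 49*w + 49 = (w - 7)*(w - 1)*(w + 7)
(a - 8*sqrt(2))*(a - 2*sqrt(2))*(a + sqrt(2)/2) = a^3 - 19*sqrt(2)*a^2/2 + 22*a + 16*sqrt(2)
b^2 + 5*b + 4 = (b + 1)*(b + 4)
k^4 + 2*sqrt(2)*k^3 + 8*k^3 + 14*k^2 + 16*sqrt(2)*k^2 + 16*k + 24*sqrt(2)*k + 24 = (k + 2)*(k + 6)*(k + sqrt(2))^2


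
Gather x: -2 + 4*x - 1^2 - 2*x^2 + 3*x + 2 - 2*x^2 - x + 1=-4*x^2 + 6*x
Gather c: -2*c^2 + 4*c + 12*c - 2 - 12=-2*c^2 + 16*c - 14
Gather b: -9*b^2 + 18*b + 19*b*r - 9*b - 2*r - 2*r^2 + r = -9*b^2 + b*(19*r + 9) - 2*r^2 - r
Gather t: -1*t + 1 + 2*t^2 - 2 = 2*t^2 - t - 1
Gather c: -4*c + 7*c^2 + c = 7*c^2 - 3*c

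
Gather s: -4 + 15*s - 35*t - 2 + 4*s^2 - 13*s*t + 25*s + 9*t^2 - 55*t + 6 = 4*s^2 + s*(40 - 13*t) + 9*t^2 - 90*t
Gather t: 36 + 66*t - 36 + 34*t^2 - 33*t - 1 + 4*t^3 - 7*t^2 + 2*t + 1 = 4*t^3 + 27*t^2 + 35*t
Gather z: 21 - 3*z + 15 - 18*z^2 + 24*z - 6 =-18*z^2 + 21*z + 30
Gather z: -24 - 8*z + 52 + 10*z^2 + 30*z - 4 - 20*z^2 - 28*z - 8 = -10*z^2 - 6*z + 16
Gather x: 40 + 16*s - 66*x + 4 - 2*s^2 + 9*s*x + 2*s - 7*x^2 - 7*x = -2*s^2 + 18*s - 7*x^2 + x*(9*s - 73) + 44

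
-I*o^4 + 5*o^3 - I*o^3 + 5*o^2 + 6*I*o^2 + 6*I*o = o*(o + 2*I)*(o + 3*I)*(-I*o - I)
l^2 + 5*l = l*(l + 5)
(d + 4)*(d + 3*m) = d^2 + 3*d*m + 4*d + 12*m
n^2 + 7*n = n*(n + 7)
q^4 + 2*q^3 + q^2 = q^2*(q + 1)^2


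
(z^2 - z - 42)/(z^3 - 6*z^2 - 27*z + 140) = (z + 6)/(z^2 + z - 20)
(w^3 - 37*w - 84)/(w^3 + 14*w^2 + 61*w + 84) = (w - 7)/(w + 7)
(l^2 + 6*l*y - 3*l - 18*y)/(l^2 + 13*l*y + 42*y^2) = (l - 3)/(l + 7*y)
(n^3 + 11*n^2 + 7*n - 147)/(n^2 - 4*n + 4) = (n^3 + 11*n^2 + 7*n - 147)/(n^2 - 4*n + 4)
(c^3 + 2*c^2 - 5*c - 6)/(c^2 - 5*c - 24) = (c^2 - c - 2)/(c - 8)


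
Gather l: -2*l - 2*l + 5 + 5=10 - 4*l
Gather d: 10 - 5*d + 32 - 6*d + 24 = 66 - 11*d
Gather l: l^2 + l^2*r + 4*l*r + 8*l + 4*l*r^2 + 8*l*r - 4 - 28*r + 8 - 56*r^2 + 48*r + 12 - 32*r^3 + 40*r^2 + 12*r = l^2*(r + 1) + l*(4*r^2 + 12*r + 8) - 32*r^3 - 16*r^2 + 32*r + 16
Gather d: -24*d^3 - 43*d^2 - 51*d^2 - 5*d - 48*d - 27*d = -24*d^3 - 94*d^2 - 80*d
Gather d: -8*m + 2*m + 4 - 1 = 3 - 6*m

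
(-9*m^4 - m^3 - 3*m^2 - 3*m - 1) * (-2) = 18*m^4 + 2*m^3 + 6*m^2 + 6*m + 2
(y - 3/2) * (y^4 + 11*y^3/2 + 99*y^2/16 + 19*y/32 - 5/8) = y^5 + 4*y^4 - 33*y^3/16 - 139*y^2/16 - 97*y/64 + 15/16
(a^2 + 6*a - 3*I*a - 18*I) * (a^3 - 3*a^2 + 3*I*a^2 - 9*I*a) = a^5 + 3*a^4 - 9*a^3 + 27*a^2 - 162*a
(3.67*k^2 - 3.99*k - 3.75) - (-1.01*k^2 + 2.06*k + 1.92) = 4.68*k^2 - 6.05*k - 5.67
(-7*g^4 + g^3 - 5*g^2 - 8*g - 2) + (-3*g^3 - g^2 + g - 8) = -7*g^4 - 2*g^3 - 6*g^2 - 7*g - 10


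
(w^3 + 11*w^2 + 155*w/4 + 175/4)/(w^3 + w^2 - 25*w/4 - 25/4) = (2*w^2 + 17*w + 35)/(2*w^2 - 3*w - 5)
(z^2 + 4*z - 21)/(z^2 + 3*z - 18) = (z + 7)/(z + 6)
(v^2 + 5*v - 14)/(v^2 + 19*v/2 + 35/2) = 2*(v - 2)/(2*v + 5)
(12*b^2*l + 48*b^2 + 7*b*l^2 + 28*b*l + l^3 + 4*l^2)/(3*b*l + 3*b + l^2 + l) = (4*b*l + 16*b + l^2 + 4*l)/(l + 1)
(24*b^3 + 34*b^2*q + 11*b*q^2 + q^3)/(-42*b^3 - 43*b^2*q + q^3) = (4*b + q)/(-7*b + q)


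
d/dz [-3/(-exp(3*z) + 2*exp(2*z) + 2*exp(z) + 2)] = (-9*exp(2*z) + 12*exp(z) + 6)*exp(z)/(-exp(3*z) + 2*exp(2*z) + 2*exp(z) + 2)^2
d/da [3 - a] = -1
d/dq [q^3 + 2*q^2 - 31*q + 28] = 3*q^2 + 4*q - 31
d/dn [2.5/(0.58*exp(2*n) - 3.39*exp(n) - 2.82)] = (8.475 - 2.9*exp(n))*exp(n)/(-0.58*exp(2*n) + 3.39*exp(n) + 2.82)^2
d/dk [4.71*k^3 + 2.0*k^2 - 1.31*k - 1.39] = 14.13*k^2 + 4.0*k - 1.31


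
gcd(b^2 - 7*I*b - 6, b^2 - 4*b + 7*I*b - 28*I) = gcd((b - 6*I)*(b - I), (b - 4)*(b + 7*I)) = 1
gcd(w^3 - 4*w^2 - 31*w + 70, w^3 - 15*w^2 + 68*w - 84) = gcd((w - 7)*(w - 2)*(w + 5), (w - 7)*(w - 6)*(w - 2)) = w^2 - 9*w + 14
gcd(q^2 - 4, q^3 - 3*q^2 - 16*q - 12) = q + 2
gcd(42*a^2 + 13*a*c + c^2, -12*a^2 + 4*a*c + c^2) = 6*a + c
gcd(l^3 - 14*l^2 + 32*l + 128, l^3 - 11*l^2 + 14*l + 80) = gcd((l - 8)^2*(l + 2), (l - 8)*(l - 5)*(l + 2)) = l^2 - 6*l - 16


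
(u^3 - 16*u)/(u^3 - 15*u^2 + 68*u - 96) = u*(u + 4)/(u^2 - 11*u + 24)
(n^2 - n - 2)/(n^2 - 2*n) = (n + 1)/n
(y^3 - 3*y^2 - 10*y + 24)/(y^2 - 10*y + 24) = (y^2 + y - 6)/(y - 6)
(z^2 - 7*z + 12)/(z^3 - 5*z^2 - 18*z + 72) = (z - 4)/(z^2 - 2*z - 24)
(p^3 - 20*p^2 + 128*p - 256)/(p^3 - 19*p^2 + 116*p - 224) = (p - 8)/(p - 7)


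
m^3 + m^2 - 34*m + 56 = (m - 4)*(m - 2)*(m + 7)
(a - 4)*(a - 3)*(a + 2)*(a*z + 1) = a^4*z - 5*a^3*z + a^3 - 2*a^2*z - 5*a^2 + 24*a*z - 2*a + 24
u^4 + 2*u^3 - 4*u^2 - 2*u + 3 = (u - 1)^2*(u + 1)*(u + 3)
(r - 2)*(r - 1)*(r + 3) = r^3 - 7*r + 6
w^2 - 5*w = w*(w - 5)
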